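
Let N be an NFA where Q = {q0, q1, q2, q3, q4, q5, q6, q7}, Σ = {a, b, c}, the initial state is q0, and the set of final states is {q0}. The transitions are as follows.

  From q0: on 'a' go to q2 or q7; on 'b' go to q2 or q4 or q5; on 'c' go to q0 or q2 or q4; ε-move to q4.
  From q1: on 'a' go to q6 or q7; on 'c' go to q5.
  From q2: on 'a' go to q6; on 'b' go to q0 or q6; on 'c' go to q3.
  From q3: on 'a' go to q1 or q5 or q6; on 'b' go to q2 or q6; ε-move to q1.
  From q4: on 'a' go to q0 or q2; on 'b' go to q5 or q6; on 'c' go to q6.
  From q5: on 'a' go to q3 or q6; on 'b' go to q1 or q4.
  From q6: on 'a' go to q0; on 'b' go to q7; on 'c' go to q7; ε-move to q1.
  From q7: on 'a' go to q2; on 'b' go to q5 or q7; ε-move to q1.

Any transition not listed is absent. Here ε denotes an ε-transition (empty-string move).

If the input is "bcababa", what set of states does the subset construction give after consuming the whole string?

{q0, q1, q2, q3, q4, q6, q7}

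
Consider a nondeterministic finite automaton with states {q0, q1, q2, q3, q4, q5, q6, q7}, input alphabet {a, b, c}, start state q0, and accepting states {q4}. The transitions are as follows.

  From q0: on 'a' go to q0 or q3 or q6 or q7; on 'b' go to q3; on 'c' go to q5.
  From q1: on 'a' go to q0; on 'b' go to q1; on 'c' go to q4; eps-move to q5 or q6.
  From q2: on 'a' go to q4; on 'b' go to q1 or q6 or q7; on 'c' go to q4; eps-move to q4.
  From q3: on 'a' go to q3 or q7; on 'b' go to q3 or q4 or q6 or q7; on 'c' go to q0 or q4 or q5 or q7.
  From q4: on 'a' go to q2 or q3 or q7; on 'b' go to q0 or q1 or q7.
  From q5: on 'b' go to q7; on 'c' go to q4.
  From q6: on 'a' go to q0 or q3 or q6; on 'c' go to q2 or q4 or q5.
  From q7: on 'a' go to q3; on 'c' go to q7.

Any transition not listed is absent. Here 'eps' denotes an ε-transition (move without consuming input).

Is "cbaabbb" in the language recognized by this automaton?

Start in {q0}.
Read 'c': q0→{q5}; now {q5}.
Read 'b': q5→{q7}; now {q7}.
Read 'a': q7→{q3}; now {q3}.
Read 'a': q3→{q3, q7}; now {q3, q7}.
Read 'b': q3→{q3, q4, q6, q7}, q7→∅; now {q3, q4, q6, q7}.
Read 'b': q3→{q3, q4, q6, q7}, q4→{q0, q1, q7}, q6→∅, q7→∅; union {q0, q1, q3, q4, q6, q7}; ε-closure = {q0, q1, q3, q4, q5, q6, q7}.
Read 'b': q0→{q3}, q1→{q1}, q3→{q3, q4, q6, q7}, q4→{q0, q1, q7}, q5→{q7}, q6→∅, q7→∅; union {q0, q1, q3, q4, q6, q7}; ε-closure = {q0, q1, q3, q4, q5, q6, q7}.
The final set {q0, q1, q3, q4, q5, q6, q7} contains the accepting state q4.

Yes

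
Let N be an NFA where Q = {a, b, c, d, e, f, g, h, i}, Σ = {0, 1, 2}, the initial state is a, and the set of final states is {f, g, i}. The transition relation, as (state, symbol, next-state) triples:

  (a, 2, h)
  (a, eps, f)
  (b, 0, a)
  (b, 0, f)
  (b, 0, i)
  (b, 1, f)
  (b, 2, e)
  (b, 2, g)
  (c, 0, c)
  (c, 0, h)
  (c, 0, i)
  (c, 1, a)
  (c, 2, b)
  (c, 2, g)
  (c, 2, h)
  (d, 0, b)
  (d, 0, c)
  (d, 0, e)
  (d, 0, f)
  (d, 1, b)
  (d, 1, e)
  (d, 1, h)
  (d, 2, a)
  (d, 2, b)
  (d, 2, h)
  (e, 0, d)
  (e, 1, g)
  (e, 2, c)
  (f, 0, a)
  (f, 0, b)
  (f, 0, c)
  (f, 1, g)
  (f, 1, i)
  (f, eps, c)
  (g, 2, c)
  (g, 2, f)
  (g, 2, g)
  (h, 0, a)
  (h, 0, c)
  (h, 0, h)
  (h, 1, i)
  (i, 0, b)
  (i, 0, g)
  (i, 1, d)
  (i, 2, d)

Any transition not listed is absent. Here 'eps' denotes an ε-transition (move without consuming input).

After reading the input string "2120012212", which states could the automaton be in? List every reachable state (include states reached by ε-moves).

{b, c, d, f, g, h}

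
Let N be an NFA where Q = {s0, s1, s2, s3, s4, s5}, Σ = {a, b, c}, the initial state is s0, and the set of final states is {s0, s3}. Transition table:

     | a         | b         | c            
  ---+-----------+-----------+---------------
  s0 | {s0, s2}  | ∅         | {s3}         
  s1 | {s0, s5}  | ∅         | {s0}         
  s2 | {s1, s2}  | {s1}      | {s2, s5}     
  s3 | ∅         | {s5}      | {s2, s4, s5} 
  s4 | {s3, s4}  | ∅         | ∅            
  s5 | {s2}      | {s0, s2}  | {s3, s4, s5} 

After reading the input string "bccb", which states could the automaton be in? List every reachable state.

∅

Start in {s0}.
Read 'b': s0→∅; now ∅.
The set is empty and remains empty for the remaining 3 symbols.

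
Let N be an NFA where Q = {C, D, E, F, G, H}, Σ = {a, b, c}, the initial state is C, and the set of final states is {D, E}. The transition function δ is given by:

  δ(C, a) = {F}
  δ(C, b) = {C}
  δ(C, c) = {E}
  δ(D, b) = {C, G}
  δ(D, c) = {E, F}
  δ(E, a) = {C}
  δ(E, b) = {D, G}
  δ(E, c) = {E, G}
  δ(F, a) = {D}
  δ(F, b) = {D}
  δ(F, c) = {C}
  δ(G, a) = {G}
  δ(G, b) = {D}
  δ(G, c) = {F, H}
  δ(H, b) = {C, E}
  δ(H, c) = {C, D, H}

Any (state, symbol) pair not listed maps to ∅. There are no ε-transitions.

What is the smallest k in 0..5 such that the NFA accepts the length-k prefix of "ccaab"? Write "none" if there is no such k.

Start in {C}.
Read 'c': {C} → {E}.
None of the earlier sets intersect F, but {E} does.

1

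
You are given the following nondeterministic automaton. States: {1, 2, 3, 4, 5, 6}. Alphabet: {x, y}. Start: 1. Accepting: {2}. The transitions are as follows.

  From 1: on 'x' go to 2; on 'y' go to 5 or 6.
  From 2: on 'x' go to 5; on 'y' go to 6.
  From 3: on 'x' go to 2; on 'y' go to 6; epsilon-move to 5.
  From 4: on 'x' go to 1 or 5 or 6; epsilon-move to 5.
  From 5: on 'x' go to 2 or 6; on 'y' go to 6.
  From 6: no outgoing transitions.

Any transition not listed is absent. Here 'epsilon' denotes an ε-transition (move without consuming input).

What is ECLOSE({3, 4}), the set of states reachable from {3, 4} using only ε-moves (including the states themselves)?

{3, 4, 5}

Begin with {3, 4}.
ε-move 3 → 5; add 5.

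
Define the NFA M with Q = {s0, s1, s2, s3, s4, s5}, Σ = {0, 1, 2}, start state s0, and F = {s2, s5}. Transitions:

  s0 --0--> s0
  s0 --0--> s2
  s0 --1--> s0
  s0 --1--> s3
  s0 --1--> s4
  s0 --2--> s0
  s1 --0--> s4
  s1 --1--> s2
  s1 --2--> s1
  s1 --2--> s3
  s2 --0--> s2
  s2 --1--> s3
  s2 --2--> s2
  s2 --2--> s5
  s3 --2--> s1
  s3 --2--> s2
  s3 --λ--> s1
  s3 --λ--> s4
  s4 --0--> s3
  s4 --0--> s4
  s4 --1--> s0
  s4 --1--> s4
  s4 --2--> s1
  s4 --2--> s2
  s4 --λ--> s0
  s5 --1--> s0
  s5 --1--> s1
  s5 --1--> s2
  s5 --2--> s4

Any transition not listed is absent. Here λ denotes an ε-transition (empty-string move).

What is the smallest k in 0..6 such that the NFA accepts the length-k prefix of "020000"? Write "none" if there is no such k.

Start in {s0}.
Read '0': {s0} → {s0, s2}.
None of the earlier sets intersect F, but {s0, s2} does.

1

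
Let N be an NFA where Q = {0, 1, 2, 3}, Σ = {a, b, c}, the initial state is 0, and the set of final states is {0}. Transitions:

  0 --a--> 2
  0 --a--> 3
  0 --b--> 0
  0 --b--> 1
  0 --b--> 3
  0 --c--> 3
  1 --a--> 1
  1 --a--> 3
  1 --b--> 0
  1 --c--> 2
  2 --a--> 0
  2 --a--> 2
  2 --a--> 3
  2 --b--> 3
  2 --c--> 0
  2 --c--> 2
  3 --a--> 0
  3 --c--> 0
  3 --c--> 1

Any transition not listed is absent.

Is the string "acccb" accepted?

Start in {0}.
Read 'a': {0} → {2, 3}.
Read 'c': {2, 3} → {0, 1, 2}.
Read 'c': {0, 1, 2} → {0, 2, 3}.
Read 'c': {0, 2, 3} → {0, 1, 2, 3}.
Read 'b': {0, 1, 2, 3} → {0, 1, 3}.
The final set {0, 1, 3} contains the accepting state 0.

Yes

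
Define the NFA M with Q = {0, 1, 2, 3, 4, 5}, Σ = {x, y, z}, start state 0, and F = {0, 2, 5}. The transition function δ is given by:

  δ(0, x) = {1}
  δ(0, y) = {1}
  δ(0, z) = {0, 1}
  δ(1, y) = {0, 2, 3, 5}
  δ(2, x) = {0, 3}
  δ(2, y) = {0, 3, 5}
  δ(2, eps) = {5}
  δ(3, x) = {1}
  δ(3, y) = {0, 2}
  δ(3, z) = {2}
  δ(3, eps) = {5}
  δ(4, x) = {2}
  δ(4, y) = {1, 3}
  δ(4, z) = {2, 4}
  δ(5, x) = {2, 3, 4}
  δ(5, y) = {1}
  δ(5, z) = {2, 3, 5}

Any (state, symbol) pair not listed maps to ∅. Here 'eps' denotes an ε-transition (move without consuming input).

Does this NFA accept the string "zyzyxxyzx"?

Start in {0}.
Read 'z': 0→{0, 1}; now {0, 1}.
Read 'y': 0→{1}, 1→{0, 2, 3, 5}; now {0, 1, 2, 3, 5}.
Read 'z': 0→{0, 1}, 1→∅, 2→∅, 3→{2}, 5→{2, 3, 5}; now {0, 1, 2, 3, 5}.
Read 'y': 0→{1}, 1→{0, 2, 3, 5}, 2→{0, 3, 5}, 3→{0, 2}, 5→{1}; now {0, 1, 2, 3, 5}.
Read 'x': 0→{1}, 1→∅, 2→{0, 3}, 3→{1}, 5→{2, 3, 4}; union {0, 1, 2, 3, 4}; ε-closure = {0, 1, 2, 3, 4, 5}.
Read 'x': 0→{1}, 1→∅, 2→{0, 3}, 3→{1}, 4→{2}, 5→{2, 3, 4}; union {0, 1, 2, 3, 4}; ε-closure = {0, 1, 2, 3, 4, 5}.
Read 'y': 0→{1}, 1→{0, 2, 3, 5}, 2→{0, 3, 5}, 3→{0, 2}, 4→{1, 3}, 5→{1}; now {0, 1, 2, 3, 5}.
Read 'z': 0→{0, 1}, 1→∅, 2→∅, 3→{2}, 5→{2, 3, 5}; now {0, 1, 2, 3, 5}.
Read 'x': 0→{1}, 1→∅, 2→{0, 3}, 3→{1}, 5→{2, 3, 4}; union {0, 1, 2, 3, 4}; ε-closure = {0, 1, 2, 3, 4, 5}.
The final set {0, 1, 2, 3, 4, 5} contains the accepting states 0, 2, 5.

Yes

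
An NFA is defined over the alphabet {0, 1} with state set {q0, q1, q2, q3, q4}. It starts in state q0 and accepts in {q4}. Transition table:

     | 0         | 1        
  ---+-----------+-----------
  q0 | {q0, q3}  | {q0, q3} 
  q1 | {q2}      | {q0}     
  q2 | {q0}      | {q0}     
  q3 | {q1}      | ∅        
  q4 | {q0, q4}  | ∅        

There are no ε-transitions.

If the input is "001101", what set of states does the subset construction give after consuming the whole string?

Start in {q0}.
Read '0': q0→{q0, q3}; now {q0, q3}.
Read '0': q0→{q0, q3}, q3→{q1}; now {q0, q1, q3}.
Read '1': q0→{q0, q3}, q1→{q0}, q3→∅; now {q0, q3}.
Read '1': q0→{q0, q3}, q3→∅; now {q0, q3}.
Read '0': q0→{q0, q3}, q3→{q1}; now {q0, q1, q3}.
Read '1': q0→{q0, q3}, q1→{q0}, q3→∅; now {q0, q3}.

{q0, q3}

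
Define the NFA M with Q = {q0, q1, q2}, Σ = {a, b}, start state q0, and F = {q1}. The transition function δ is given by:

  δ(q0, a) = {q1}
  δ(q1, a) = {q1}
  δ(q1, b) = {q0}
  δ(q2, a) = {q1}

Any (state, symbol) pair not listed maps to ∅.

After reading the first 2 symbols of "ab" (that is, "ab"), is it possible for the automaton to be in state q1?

Start in {q0}.
Read 'a': {q0} → {q1}.
Read 'b': {q1} → {q0}.
State q1 is not in {q0}.

No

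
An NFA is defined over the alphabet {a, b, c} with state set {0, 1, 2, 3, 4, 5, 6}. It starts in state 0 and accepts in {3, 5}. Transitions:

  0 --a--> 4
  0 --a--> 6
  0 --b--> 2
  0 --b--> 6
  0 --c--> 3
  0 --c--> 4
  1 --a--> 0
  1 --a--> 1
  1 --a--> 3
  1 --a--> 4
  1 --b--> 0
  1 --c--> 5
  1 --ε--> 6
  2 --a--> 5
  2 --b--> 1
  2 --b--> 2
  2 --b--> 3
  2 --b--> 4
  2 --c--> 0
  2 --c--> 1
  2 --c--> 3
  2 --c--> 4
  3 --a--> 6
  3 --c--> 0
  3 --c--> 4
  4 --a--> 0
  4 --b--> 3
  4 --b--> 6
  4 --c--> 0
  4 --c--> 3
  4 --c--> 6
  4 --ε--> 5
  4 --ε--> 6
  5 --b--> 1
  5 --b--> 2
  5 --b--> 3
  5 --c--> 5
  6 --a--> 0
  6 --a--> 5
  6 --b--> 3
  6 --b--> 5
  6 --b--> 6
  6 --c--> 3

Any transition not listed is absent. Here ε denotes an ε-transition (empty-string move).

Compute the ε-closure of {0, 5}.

Begin with {0, 5}.
No ε-moves leave this set, so the closure equals the set itself.

{0, 5}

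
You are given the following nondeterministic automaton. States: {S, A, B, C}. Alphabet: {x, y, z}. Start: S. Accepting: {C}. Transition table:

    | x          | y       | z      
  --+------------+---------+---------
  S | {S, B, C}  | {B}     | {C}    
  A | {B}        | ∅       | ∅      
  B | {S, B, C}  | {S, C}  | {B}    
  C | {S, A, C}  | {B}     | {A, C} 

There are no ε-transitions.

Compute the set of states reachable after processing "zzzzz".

{A, C}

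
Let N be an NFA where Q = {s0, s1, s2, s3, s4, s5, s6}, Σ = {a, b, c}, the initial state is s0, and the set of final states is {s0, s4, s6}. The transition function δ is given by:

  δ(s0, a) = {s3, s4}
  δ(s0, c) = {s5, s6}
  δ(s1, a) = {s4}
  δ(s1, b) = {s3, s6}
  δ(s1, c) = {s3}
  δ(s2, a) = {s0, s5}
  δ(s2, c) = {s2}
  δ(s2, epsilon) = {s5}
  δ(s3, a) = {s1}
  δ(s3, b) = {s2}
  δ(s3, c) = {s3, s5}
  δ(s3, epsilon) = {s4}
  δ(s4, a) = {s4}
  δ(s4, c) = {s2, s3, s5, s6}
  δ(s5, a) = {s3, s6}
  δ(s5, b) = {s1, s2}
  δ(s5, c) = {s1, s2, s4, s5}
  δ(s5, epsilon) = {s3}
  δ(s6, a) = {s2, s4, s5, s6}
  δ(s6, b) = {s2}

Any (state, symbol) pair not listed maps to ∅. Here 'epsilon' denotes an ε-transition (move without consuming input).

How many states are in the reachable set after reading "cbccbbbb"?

6

Start in {s0}.
Read 'c': s0→{s5, s6}; union {s5, s6}; ε-closure = {s3, s4, s5, s6}.
Read 'b': s3→{s2}, s4→∅, s5→{s1, s2}, s6→{s2}; union {s1, s2}; ε-closure = {s1, s2, s3, s4, s5}.
Read 'c': s1→{s3}, s2→{s2}, s3→{s3, s5}, s4→{s2, s3, s5, s6}, s5→{s1, s2, s4, s5}; now {s1, s2, s3, s4, s5, s6}.
Read 'c': s1→{s3}, s2→{s2}, s3→{s3, s5}, s4→{s2, s3, s5, s6}, s5→{s1, s2, s4, s5}, s6→∅; now {s1, s2, s3, s4, s5, s6}.
Read 'b': s1→{s3, s6}, s2→∅, s3→{s2}, s4→∅, s5→{s1, s2}, s6→{s2}; union {s1, s2, s3, s6}; ε-closure = {s1, s2, s3, s4, s5, s6}.
Read 'b': s1→{s3, s6}, s2→∅, s3→{s2}, s4→∅, s5→{s1, s2}, s6→{s2}; union {s1, s2, s3, s6}; ε-closure = {s1, s2, s3, s4, s5, s6}.
Read 'b': s1→{s3, s6}, s2→∅, s3→{s2}, s4→∅, s5→{s1, s2}, s6→{s2}; union {s1, s2, s3, s6}; ε-closure = {s1, s2, s3, s4, s5, s6}.
Read 'b': s1→{s3, s6}, s2→∅, s3→{s2}, s4→∅, s5→{s1, s2}, s6→{s2}; union {s1, s2, s3, s6}; ε-closure = {s1, s2, s3, s4, s5, s6}.
That set has 6 states.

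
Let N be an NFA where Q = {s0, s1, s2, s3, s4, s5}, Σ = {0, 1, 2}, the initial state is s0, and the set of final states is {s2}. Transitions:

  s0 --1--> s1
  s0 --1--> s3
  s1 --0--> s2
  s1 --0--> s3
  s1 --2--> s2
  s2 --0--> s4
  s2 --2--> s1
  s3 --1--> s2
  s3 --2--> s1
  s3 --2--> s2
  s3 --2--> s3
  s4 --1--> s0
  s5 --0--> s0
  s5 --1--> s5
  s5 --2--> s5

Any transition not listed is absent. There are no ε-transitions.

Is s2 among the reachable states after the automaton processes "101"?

Yes

Start in {s0}.
Read '1': s0→{s1, s3}; now {s1, s3}.
Read '0': s1→{s2, s3}, s3→∅; now {s2, s3}.
Read '1': s2→∅, s3→{s2}; now {s2}.
State s2 is in {s2}.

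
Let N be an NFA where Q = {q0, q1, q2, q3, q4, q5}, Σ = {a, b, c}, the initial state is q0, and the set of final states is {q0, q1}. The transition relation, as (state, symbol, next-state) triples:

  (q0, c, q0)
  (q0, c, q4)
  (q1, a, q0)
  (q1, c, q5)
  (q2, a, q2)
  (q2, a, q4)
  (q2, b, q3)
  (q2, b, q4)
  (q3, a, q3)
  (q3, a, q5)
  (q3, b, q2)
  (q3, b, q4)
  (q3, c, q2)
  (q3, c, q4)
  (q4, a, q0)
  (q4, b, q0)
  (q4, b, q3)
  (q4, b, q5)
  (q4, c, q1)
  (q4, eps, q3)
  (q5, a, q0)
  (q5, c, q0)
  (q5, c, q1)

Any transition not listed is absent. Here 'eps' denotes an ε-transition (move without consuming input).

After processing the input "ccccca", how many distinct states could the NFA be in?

Start in {q0}.
Read 'c': {q0} → {q0, q3, q4}.
Read 'c': {q0, q3, q4} → {q0, q1, q2, q3, q4}.
Read 'c': {q0, q1, q2, q3, q4} → {q0, q1, q2, q3, q4, q5}.
Read 'c': {q0, q1, q2, q3, q4, q5} → {q0, q1, q2, q3, q4, q5}.
Read 'c': {q0, q1, q2, q3, q4, q5} → {q0, q1, q2, q3, q4, q5}.
Read 'a': {q0, q1, q2, q3, q4, q5} → {q0, q2, q3, q4, q5}.
That set has 5 states.

5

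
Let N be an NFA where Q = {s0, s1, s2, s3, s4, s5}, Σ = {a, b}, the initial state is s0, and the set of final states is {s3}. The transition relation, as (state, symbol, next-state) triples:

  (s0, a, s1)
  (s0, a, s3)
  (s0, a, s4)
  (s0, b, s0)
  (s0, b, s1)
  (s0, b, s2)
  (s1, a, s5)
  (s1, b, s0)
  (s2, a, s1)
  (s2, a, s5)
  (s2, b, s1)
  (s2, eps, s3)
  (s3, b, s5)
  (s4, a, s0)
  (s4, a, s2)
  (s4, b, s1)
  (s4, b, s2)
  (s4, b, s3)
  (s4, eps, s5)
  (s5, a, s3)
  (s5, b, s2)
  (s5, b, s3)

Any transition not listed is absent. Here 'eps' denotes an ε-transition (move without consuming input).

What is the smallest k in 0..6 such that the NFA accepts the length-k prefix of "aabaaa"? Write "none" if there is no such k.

Start in {s0}.
Read 'a': s0→{s1, s3, s4}; union {s1, s3, s4}; ε-closure = {s1, s3, s4, s5}.
None of the earlier sets intersect F, but {s1, s3, s4, s5} does.

1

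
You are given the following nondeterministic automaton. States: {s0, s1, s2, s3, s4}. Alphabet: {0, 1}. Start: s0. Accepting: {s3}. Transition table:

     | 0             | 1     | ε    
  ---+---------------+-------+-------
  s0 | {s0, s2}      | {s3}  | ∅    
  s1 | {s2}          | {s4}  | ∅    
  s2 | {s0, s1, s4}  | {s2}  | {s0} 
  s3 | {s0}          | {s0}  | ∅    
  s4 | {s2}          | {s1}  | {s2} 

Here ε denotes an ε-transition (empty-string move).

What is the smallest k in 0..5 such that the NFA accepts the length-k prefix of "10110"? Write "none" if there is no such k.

1

Start in {s0}.
Read '1': s0→{s3}; now {s3}.
None of the earlier sets intersect F, but {s3} does.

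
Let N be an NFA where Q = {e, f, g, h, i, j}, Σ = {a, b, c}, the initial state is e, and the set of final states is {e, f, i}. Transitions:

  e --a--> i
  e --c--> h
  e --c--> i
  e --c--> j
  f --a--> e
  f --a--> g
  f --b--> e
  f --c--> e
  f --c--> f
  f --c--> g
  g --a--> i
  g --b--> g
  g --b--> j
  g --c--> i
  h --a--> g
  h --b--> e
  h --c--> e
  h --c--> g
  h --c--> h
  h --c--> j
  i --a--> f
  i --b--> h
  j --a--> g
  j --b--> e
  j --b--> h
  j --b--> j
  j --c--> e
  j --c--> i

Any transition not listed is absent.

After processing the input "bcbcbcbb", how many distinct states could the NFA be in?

Start in {e}.
Read 'b': e→∅; now ∅.
The set is empty and remains empty for the remaining 7 symbols.
That set has 0 states.

0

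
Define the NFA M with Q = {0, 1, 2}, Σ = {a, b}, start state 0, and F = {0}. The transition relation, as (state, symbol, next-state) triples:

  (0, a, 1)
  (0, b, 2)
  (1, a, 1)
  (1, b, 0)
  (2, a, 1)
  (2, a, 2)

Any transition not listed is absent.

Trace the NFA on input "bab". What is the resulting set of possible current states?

Start in {0}.
Read 'b': 0→{2}; now {2}.
Read 'a': 2→{1, 2}; now {1, 2}.
Read 'b': 1→{0}, 2→∅; now {0}.

{0}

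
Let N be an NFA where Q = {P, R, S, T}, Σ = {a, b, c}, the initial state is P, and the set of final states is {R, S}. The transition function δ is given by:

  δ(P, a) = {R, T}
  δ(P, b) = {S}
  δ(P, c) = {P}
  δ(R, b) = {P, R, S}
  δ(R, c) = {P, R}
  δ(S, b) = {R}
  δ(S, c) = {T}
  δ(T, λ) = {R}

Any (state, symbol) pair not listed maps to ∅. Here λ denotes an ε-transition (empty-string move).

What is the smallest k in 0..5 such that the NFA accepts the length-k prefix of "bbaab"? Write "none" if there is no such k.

Start in {P}.
Read 'b': {P} → {S}.
None of the earlier sets intersect F, but {S} does.

1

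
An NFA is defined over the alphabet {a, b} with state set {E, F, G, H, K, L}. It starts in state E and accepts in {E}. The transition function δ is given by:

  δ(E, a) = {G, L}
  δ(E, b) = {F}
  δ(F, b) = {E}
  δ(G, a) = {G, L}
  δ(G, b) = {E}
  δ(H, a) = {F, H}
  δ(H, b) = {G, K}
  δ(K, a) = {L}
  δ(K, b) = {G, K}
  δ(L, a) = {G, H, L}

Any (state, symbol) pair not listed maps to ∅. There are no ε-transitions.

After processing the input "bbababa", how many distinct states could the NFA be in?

Start in {E}.
Read 'b': E→{F}; now {F}.
Read 'b': F→{E}; now {E}.
Read 'a': E→{G, L}; now {G, L}.
Read 'b': G→{E}, L→∅; now {E}.
Read 'a': E→{G, L}; now {G, L}.
Read 'b': G→{E}, L→∅; now {E}.
Read 'a': E→{G, L}; now {G, L}.
That set has 2 states.

2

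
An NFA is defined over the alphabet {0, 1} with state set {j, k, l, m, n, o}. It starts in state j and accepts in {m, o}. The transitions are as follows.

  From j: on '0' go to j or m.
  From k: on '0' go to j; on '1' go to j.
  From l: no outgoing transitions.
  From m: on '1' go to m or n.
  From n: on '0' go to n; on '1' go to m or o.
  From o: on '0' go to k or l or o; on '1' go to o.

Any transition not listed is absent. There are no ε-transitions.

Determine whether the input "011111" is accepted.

Start in {j}.
Read '0': j→{j, m}; now {j, m}.
Read '1': j→∅, m→{m, n}; now {m, n}.
Read '1': m→{m, n}, n→{m, o}; now {m, n, o}.
Read '1': m→{m, n}, n→{m, o}, o→{o}; now {m, n, o}.
Read '1': m→{m, n}, n→{m, o}, o→{o}; now {m, n, o}.
Read '1': m→{m, n}, n→{m, o}, o→{o}; now {m, n, o}.
The final set {m, n, o} contains the accepting states m, o.

Yes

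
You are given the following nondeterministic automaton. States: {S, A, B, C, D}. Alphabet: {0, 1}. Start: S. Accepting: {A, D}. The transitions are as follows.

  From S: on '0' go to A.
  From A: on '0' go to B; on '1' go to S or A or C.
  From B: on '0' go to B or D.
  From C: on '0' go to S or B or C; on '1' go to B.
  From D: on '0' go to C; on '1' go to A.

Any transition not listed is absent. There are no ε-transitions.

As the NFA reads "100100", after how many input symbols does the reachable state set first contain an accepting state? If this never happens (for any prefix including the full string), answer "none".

Start in {S}.
Read '1': S→∅; now ∅.
The set is empty and remains empty for the remaining 5 symbols.
No reachable set along the way intersects F.

none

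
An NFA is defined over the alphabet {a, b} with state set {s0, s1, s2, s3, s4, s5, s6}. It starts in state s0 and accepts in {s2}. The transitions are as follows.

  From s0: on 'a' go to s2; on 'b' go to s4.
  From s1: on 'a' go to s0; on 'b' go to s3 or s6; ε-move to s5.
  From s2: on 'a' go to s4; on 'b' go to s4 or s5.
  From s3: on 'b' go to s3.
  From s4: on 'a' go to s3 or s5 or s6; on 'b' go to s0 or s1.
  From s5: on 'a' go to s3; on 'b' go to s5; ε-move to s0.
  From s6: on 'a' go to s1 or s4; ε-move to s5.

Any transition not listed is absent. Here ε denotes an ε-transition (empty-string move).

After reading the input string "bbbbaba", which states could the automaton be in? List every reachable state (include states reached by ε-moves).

{s0, s2, s3, s5, s6}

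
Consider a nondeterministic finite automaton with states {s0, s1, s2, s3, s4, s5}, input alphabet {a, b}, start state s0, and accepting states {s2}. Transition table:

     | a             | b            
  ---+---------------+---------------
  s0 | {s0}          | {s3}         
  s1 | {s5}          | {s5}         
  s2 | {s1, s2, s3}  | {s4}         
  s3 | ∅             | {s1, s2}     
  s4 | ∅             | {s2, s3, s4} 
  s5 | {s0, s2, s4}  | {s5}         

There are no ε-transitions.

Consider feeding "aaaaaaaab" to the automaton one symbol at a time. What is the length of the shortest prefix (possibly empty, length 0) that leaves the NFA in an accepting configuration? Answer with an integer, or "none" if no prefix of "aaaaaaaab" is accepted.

Start in {s0}.
Read 'a': s0→{s0}; now {s0}.
Read 'a': s0→{s0}; now {s0}.
Read 'a': s0→{s0}; now {s0}.
Read 'a': s0→{s0}; now {s0}.
Read 'a': s0→{s0}; now {s0}.
Read 'a': s0→{s0}; now {s0}.
Read 'a': s0→{s0}; now {s0}.
Read 'a': s0→{s0}; now {s0}.
Read 'b': s0→{s3}; now {s3}.
No reachable set along the way intersects F.

none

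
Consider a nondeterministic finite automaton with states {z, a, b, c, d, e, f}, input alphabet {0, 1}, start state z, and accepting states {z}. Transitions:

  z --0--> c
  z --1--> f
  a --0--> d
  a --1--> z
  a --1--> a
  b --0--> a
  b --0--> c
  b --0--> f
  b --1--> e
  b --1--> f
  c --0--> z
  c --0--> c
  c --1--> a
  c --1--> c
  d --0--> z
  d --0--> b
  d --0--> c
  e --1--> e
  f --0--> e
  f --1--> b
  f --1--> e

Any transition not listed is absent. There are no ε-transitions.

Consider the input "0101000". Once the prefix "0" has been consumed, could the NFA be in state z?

No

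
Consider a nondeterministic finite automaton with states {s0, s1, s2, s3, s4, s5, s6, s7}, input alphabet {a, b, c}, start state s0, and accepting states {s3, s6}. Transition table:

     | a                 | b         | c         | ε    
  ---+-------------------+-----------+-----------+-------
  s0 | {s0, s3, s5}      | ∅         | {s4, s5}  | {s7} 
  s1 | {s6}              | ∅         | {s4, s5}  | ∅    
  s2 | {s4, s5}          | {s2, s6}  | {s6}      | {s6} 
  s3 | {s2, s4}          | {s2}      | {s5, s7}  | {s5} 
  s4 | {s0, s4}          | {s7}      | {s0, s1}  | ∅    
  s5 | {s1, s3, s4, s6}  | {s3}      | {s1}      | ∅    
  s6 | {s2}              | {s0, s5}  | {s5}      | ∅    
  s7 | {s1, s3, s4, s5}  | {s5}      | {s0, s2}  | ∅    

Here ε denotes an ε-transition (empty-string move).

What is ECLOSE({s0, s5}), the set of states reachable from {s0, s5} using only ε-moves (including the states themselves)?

Begin with {s0, s5}.
ε-move s0 → s7; add s7.

{s0, s5, s7}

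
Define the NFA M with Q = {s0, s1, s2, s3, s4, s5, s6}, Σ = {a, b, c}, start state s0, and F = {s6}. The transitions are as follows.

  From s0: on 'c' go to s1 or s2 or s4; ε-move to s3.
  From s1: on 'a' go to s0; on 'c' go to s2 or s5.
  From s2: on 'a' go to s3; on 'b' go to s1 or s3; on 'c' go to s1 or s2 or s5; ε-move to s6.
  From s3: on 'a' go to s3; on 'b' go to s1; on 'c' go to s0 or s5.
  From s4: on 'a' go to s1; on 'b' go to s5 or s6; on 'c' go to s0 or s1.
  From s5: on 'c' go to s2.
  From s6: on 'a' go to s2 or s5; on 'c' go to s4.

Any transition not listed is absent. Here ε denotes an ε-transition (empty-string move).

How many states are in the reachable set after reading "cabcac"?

7

Start: ε-closure({s0}) = {s0, s3}.
Read 'c': {s0, s3} → {s0, s1, s2, s3, s4, s5, s6}.
Read 'a': {s0, s1, s2, s3, s4, s5, s6} → {s0, s1, s2, s3, s5, s6}.
Read 'b': {s0, s1, s2, s3, s5, s6} → {s1, s3}.
Read 'c': {s1, s3} → {s0, s2, s3, s5, s6}.
Read 'a': {s0, s2, s3, s5, s6} → {s2, s3, s5, s6}.
Read 'c': {s2, s3, s5, s6} → {s0, s1, s2, s3, s4, s5, s6}.
That set has 7 states.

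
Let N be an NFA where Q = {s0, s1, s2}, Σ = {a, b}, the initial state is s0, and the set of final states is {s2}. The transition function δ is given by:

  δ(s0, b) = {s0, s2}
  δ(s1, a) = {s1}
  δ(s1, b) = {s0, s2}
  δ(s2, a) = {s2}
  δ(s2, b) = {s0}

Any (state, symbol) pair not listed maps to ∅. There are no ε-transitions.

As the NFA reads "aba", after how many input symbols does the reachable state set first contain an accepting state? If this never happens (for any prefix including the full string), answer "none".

none

Start in {s0}.
Read 'a': {s0} → ∅.
The set is empty and remains empty for the remaining 2 symbols.
No reachable set along the way intersects F.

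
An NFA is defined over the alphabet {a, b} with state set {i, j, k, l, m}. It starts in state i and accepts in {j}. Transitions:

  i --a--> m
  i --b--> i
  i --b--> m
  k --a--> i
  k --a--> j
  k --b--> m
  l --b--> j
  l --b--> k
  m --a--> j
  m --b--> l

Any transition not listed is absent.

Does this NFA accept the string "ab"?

Start in {i}.
Read 'a': {i} → {m}.
Read 'b': {m} → {l}.
The final set {l} contains no accepting state.

No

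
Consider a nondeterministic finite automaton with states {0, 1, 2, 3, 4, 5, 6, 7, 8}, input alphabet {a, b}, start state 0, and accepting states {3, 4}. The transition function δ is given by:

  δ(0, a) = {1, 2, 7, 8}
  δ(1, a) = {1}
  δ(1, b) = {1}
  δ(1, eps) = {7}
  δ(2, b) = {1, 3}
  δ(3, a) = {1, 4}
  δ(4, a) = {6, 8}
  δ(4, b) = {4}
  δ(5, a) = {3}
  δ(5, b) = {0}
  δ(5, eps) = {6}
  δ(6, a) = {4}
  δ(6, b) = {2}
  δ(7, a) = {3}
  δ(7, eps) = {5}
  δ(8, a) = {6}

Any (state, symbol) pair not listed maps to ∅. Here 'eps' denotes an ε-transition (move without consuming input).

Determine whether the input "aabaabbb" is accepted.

Start in {0}.
Read 'a': 0→{1, 2, 7, 8}; union {1, 2, 7, 8}; ε-closure = {1, 2, 5, 6, 7, 8}.
Read 'a': 1→{1}, 2→∅, 5→{3}, 6→{4}, 7→{3}, 8→{6}; union {1, 3, 4, 6}; ε-closure = {1, 3, 4, 5, 6, 7}.
Read 'b': 1→{1}, 3→∅, 4→{4}, 5→{0}, 6→{2}, 7→∅; union {0, 1, 2, 4}; ε-closure = {0, 1, 2, 4, 5, 6, 7}.
Read 'a': 0→{1, 2, 7, 8}, 1→{1}, 2→∅, 4→{6, 8}, 5→{3}, 6→{4}, 7→{3}; union {1, 2, 3, 4, 6, 7, 8}; ε-closure = {1, 2, 3, 4, 5, 6, 7, 8}.
Read 'a': 1→{1}, 2→∅, 3→{1, 4}, 4→{6, 8}, 5→{3}, 6→{4}, 7→{3}, 8→{6}; union {1, 3, 4, 6, 8}; ε-closure = {1, 3, 4, 5, 6, 7, 8}.
Read 'b': 1→{1}, 3→∅, 4→{4}, 5→{0}, 6→{2}, 7→∅, 8→∅; union {0, 1, 2, 4}; ε-closure = {0, 1, 2, 4, 5, 6, 7}.
Read 'b': 0→∅, 1→{1}, 2→{1, 3}, 4→{4}, 5→{0}, 6→{2}, 7→∅; union {0, 1, 2, 3, 4}; ε-closure = {0, 1, 2, 3, 4, 5, 6, 7}.
Read 'b': 0→∅, 1→{1}, 2→{1, 3}, 3→∅, 4→{4}, 5→{0}, 6→{2}, 7→∅; union {0, 1, 2, 3, 4}; ε-closure = {0, 1, 2, 3, 4, 5, 6, 7}.
The final set {0, 1, 2, 3, 4, 5, 6, 7} contains the accepting states 3, 4.

Yes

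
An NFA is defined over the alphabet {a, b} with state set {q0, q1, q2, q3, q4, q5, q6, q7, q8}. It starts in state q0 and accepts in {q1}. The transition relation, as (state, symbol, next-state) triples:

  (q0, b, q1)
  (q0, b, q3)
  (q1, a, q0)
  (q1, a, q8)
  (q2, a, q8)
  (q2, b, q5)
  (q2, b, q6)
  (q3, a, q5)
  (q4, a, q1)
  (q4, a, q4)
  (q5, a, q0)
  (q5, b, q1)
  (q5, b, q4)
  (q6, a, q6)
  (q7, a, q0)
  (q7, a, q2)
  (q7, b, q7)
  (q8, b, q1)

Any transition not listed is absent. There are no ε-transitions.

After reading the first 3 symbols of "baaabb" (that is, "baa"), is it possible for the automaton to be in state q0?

Yes

Start in {q0}.
Read 'b': {q0} → {q1, q3}.
Read 'a': {q1, q3} → {q0, q5, q8}.
Read 'a': {q0, q5, q8} → {q0}.
State q0 is in {q0}.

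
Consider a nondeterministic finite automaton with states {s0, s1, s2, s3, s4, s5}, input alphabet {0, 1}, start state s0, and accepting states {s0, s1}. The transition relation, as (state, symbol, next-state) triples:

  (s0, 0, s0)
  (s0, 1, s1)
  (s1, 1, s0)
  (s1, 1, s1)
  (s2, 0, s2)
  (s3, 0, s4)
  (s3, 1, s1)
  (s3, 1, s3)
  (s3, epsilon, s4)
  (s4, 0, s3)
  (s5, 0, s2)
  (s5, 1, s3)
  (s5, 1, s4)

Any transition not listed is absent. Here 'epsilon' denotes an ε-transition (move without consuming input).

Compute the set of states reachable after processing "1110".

{s0}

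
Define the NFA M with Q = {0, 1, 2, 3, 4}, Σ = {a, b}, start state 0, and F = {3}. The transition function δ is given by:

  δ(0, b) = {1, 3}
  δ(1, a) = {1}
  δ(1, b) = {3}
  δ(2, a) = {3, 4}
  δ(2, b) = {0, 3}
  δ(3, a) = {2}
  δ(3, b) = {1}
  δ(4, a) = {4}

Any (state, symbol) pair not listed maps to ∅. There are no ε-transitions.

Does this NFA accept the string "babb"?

Yes

Start in {0}.
Read 'b': {0} → {1, 3}.
Read 'a': {1, 3} → {1, 2}.
Read 'b': {1, 2} → {0, 3}.
Read 'b': {0, 3} → {1, 3}.
The final set {1, 3} contains the accepting state 3.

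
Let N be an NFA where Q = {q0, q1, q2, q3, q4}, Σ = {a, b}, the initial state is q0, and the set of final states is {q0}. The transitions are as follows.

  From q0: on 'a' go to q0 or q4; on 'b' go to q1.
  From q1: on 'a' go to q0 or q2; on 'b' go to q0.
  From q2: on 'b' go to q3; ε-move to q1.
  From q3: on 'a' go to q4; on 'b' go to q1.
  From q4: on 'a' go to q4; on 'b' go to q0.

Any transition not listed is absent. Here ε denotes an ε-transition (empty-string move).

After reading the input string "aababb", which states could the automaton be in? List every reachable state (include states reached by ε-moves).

{q0, q1}

Start in {q0}.
Read 'a': q0→{q0, q4}; now {q0, q4}.
Read 'a': q0→{q0, q4}, q4→{q4}; now {q0, q4}.
Read 'b': q0→{q1}, q4→{q0}; now {q0, q1}.
Read 'a': q0→{q0, q4}, q1→{q0, q2}; union {q0, q2, q4}; ε-closure = {q0, q1, q2, q4}.
Read 'b': q0→{q1}, q1→{q0}, q2→{q3}, q4→{q0}; now {q0, q1, q3}.
Read 'b': q0→{q1}, q1→{q0}, q3→{q1}; now {q0, q1}.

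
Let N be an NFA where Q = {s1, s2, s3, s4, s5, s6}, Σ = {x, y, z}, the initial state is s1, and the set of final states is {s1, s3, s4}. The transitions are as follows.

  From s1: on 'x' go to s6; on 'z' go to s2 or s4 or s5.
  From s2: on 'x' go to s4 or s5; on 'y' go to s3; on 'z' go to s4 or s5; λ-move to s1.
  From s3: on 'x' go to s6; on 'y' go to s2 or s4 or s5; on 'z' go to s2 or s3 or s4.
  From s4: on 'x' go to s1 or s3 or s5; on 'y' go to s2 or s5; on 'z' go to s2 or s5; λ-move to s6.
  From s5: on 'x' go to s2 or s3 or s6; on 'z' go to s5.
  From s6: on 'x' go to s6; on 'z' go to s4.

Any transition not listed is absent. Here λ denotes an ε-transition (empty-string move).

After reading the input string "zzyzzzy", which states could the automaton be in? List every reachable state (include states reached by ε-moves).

{s1, s2, s3, s4, s5, s6}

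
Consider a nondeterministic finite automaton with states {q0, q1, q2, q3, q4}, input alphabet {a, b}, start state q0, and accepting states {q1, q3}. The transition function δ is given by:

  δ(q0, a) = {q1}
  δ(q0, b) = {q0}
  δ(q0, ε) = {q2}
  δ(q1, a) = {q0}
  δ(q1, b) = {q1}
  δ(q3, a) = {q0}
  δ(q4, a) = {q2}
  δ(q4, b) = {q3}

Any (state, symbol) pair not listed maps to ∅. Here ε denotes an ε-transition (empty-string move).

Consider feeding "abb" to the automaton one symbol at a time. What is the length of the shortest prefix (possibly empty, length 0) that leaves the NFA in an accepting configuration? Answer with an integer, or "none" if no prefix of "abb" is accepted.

Start: ε-closure({q0}) = {q0, q2}.
Read 'a': q0→{q1}, q2→∅; now {q1}.
None of the earlier sets intersect F, but {q1} does.

1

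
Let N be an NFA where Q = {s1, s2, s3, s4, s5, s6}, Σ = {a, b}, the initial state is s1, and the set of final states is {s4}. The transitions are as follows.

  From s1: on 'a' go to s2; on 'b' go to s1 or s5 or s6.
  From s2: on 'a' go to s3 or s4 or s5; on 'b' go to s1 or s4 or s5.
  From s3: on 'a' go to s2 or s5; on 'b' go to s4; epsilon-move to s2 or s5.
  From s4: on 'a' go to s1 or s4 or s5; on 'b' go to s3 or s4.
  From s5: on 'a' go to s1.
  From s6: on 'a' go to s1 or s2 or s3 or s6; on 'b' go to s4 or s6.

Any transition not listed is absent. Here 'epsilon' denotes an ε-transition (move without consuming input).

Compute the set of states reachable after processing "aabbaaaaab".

{s1, s2, s3, s4, s5, s6}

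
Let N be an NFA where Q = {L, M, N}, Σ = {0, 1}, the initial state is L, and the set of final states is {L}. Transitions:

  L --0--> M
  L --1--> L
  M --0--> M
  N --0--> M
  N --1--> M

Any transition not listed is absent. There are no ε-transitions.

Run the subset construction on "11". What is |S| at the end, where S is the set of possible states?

Start in {L}.
Read '1': L→{L}; now {L}.
Read '1': L→{L}; now {L}.
That set has 1 state.

1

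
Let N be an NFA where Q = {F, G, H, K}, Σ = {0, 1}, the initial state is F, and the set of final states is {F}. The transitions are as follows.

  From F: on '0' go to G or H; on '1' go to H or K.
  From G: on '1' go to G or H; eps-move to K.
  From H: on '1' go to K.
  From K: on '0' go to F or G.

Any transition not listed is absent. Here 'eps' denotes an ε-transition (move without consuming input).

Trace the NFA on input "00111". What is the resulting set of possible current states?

{G, H, K}

Start in {F}.
Read '0': F→{G, H}; union {G, H}; ε-closure = {G, H, K}.
Read '0': G→∅, H→∅, K→{F, G}; union {F, G}; ε-closure = {F, G, K}.
Read '1': F→{H, K}, G→{G, H}, K→∅; now {G, H, K}.
Read '1': G→{G, H}, H→{K}, K→∅; now {G, H, K}.
Read '1': G→{G, H}, H→{K}, K→∅; now {G, H, K}.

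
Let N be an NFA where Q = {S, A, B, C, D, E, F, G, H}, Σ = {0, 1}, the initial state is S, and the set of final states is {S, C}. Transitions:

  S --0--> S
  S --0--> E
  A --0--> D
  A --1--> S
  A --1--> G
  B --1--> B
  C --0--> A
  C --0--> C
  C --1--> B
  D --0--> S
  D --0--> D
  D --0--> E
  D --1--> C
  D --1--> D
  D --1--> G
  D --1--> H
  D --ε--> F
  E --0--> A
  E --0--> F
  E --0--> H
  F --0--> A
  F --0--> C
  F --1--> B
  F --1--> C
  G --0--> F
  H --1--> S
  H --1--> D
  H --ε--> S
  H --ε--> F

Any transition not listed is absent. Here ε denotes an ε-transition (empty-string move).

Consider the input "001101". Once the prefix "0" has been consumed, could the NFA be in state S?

Yes

Start in {S}.
Read '0': S→{S, E}; now {S, E}.
State S is in {S, E}.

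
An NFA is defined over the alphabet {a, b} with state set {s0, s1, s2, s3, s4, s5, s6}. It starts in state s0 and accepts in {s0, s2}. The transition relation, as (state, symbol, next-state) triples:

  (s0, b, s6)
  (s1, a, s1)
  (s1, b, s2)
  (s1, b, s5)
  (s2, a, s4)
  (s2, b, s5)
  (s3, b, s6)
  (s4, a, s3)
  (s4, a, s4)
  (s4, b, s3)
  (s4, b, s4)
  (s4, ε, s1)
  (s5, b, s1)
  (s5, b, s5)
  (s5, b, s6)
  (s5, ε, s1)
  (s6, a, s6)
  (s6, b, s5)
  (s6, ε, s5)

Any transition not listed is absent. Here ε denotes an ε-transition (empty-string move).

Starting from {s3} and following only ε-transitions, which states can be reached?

Begin with {s3}.
No ε-moves leave this set, so the closure equals the set itself.

{s3}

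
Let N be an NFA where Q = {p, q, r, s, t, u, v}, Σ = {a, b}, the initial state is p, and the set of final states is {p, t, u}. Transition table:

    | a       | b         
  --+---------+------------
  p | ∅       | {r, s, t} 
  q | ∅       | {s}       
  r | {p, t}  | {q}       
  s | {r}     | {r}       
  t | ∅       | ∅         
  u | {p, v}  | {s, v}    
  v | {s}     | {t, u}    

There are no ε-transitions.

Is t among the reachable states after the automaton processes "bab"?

Yes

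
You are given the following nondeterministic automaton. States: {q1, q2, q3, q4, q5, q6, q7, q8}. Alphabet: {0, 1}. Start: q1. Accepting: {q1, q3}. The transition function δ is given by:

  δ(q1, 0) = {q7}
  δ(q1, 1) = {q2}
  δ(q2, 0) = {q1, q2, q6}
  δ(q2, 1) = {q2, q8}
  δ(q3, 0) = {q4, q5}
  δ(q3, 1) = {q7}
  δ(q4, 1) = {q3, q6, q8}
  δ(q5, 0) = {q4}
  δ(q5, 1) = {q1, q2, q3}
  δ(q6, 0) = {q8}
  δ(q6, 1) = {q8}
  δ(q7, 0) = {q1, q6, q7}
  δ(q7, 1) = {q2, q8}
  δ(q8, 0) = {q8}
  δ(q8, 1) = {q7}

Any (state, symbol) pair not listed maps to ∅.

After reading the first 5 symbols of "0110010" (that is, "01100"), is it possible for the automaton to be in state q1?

Yes

Start in {q1}.
Read '0': q1→{q7}; now {q7}.
Read '1': q7→{q2, q8}; now {q2, q8}.
Read '1': q2→{q2, q8}, q8→{q7}; now {q2, q7, q8}.
Read '0': q2→{q1, q2, q6}, q7→{q1, q6, q7}, q8→{q8}; now {q1, q2, q6, q7, q8}.
Read '0': q1→{q7}, q2→{q1, q2, q6}, q6→{q8}, q7→{q1, q6, q7}, q8→{q8}; now {q1, q2, q6, q7, q8}.
State q1 is in {q1, q2, q6, q7, q8}.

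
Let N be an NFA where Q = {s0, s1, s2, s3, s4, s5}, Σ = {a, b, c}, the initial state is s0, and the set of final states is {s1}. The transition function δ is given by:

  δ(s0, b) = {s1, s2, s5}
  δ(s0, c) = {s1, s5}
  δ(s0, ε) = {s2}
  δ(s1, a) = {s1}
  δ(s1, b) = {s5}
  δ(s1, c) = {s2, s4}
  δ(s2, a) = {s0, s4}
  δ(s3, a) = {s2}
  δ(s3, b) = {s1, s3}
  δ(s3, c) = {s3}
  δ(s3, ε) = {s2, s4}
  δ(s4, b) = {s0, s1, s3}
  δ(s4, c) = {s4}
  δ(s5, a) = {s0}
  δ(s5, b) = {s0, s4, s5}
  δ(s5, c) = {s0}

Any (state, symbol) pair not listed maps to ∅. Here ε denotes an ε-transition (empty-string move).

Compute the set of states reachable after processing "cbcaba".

{s0, s1, s2, s4}

Start: ε-closure({s0}) = {s0, s2}.
Read 'c': s0→{s1, s5}, s2→∅; now {s1, s5}.
Read 'b': s1→{s5}, s5→{s0, s4, s5}; union {s0, s4, s5}; ε-closure = {s0, s2, s4, s5}.
Read 'c': s0→{s1, s5}, s2→∅, s4→{s4}, s5→{s0}; union {s0, s1, s4, s5}; ε-closure = {s0, s1, s2, s4, s5}.
Read 'a': s0→∅, s1→{s1}, s2→{s0, s4}, s4→∅, s5→{s0}; union {s0, s1, s4}; ε-closure = {s0, s1, s2, s4}.
Read 'b': s0→{s1, s2, s5}, s1→{s5}, s2→∅, s4→{s0, s1, s3}; union {s0, s1, s2, s3, s5}; ε-closure = {s0, s1, s2, s3, s4, s5}.
Read 'a': s0→∅, s1→{s1}, s2→{s0, s4}, s3→{s2}, s4→∅, s5→{s0}; now {s0, s1, s2, s4}.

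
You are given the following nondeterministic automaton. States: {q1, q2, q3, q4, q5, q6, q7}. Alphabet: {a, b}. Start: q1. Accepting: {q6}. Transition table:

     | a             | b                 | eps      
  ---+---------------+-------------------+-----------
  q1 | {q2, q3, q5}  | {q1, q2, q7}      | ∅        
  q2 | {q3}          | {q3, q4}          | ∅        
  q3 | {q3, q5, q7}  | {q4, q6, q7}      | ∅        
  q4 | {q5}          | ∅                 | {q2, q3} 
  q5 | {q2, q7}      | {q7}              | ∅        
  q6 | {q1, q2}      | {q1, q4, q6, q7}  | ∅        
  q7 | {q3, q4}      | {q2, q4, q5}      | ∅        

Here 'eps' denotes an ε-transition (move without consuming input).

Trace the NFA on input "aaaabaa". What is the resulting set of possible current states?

{q2, q3, q4, q5, q7}

Start in {q1}.
Read 'a': q1→{q2, q3, q5}; now {q2, q3, q5}.
Read 'a': q2→{q3}, q3→{q3, q5, q7}, q5→{q2, q7}; now {q2, q3, q5, q7}.
Read 'a': q2→{q3}, q3→{q3, q5, q7}, q5→{q2, q7}, q7→{q3, q4}; now {q2, q3, q4, q5, q7}.
Read 'a': q2→{q3}, q3→{q3, q5, q7}, q4→{q5}, q5→{q2, q7}, q7→{q3, q4}; now {q2, q3, q4, q5, q7}.
Read 'b': q2→{q3, q4}, q3→{q4, q6, q7}, q4→∅, q5→{q7}, q7→{q2, q4, q5}; now {q2, q3, q4, q5, q6, q7}.
Read 'a': q2→{q3}, q3→{q3, q5, q7}, q4→{q5}, q5→{q2, q7}, q6→{q1, q2}, q7→{q3, q4}; now {q1, q2, q3, q4, q5, q7}.
Read 'a': q1→{q2, q3, q5}, q2→{q3}, q3→{q3, q5, q7}, q4→{q5}, q5→{q2, q7}, q7→{q3, q4}; now {q2, q3, q4, q5, q7}.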